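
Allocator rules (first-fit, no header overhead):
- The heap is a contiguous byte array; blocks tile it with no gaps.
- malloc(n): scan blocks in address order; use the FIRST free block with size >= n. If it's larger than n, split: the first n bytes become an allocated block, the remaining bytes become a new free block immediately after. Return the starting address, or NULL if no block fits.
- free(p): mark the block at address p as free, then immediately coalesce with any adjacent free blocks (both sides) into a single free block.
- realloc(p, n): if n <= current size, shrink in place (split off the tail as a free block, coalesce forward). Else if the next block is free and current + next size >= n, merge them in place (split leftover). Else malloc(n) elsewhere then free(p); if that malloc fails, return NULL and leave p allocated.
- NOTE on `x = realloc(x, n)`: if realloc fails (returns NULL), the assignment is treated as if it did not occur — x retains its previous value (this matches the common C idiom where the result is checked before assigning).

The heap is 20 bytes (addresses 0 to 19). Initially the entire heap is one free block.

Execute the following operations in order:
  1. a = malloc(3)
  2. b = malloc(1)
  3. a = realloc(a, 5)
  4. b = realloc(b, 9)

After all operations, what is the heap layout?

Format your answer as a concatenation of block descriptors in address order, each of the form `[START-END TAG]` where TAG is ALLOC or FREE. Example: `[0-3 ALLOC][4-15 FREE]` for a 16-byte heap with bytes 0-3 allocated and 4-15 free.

Op 1: a = malloc(3) -> a = 0; heap: [0-2 ALLOC][3-19 FREE]
Op 2: b = malloc(1) -> b = 3; heap: [0-2 ALLOC][3-3 ALLOC][4-19 FREE]
Op 3: a = realloc(a, 5) -> a = 4; heap: [0-2 FREE][3-3 ALLOC][4-8 ALLOC][9-19 FREE]
Op 4: b = realloc(b, 9) -> b = 9; heap: [0-3 FREE][4-8 ALLOC][9-17 ALLOC][18-19 FREE]

Answer: [0-3 FREE][4-8 ALLOC][9-17 ALLOC][18-19 FREE]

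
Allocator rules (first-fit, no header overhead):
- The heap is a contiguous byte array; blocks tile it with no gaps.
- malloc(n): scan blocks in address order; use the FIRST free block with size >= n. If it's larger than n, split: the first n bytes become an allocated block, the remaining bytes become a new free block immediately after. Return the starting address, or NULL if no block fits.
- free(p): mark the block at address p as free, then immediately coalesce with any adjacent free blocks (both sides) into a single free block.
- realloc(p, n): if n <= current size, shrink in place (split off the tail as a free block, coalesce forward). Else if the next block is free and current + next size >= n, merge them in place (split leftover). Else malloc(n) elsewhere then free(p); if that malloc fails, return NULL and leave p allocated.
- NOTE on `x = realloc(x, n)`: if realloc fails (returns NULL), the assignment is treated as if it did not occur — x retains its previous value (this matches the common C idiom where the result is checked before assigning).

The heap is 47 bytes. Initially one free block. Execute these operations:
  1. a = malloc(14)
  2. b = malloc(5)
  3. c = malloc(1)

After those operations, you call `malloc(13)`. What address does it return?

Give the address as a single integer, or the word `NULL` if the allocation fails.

Answer: 20

Derivation:
Op 1: a = malloc(14) -> a = 0; heap: [0-13 ALLOC][14-46 FREE]
Op 2: b = malloc(5) -> b = 14; heap: [0-13 ALLOC][14-18 ALLOC][19-46 FREE]
Op 3: c = malloc(1) -> c = 19; heap: [0-13 ALLOC][14-18 ALLOC][19-19 ALLOC][20-46 FREE]
malloc(13): first-fit scan over [0-13 ALLOC][14-18 ALLOC][19-19 ALLOC][20-46 FREE] -> 20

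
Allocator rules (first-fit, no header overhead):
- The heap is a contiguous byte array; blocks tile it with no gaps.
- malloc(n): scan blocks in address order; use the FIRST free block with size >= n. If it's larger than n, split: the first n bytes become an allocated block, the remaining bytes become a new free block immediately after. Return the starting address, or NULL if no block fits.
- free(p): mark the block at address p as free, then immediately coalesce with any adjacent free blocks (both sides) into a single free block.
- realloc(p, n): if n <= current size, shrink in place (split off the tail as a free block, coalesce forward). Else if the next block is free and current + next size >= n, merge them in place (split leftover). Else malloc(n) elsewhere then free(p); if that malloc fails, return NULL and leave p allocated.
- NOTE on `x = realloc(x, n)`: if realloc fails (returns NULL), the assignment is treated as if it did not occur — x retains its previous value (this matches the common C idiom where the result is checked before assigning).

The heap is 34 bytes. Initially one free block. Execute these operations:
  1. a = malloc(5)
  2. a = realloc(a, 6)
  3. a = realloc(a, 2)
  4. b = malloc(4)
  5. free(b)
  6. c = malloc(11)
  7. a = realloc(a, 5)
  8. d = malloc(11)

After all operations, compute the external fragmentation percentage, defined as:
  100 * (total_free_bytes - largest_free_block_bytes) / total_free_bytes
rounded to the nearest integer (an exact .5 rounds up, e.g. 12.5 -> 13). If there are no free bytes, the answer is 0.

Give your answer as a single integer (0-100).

Answer: 29

Derivation:
Op 1: a = malloc(5) -> a = 0; heap: [0-4 ALLOC][5-33 FREE]
Op 2: a = realloc(a, 6) -> a = 0; heap: [0-5 ALLOC][6-33 FREE]
Op 3: a = realloc(a, 2) -> a = 0; heap: [0-1 ALLOC][2-33 FREE]
Op 4: b = malloc(4) -> b = 2; heap: [0-1 ALLOC][2-5 ALLOC][6-33 FREE]
Op 5: free(b) -> (freed b); heap: [0-1 ALLOC][2-33 FREE]
Op 6: c = malloc(11) -> c = 2; heap: [0-1 ALLOC][2-12 ALLOC][13-33 FREE]
Op 7: a = realloc(a, 5) -> a = 13; heap: [0-1 FREE][2-12 ALLOC][13-17 ALLOC][18-33 FREE]
Op 8: d = malloc(11) -> d = 18; heap: [0-1 FREE][2-12 ALLOC][13-17 ALLOC][18-28 ALLOC][29-33 FREE]
Free blocks: [2 5] total_free=7 largest=5 -> 100*(7-5)/7 = 200/7 ≈ 28.571 -> rounds to 29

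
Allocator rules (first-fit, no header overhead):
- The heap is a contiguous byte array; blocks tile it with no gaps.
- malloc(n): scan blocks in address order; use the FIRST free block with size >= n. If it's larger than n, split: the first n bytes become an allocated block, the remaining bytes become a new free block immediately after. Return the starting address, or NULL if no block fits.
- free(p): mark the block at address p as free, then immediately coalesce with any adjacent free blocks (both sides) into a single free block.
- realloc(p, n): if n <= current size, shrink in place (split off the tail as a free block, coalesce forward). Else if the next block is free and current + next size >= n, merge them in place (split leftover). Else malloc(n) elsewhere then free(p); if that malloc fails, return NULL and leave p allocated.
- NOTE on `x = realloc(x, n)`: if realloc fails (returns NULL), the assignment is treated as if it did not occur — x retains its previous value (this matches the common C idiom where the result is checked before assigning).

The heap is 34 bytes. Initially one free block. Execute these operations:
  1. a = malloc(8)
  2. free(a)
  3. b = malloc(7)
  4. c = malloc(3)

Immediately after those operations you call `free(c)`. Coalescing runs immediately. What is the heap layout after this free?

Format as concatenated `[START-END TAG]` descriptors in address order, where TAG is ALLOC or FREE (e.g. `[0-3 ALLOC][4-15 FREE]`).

Answer: [0-6 ALLOC][7-33 FREE]

Derivation:
Op 1: a = malloc(8) -> a = 0; heap: [0-7 ALLOC][8-33 FREE]
Op 2: free(a) -> (freed a); heap: [0-33 FREE]
Op 3: b = malloc(7) -> b = 0; heap: [0-6 ALLOC][7-33 FREE]
Op 4: c = malloc(3) -> c = 7; heap: [0-6 ALLOC][7-9 ALLOC][10-33 FREE]
free(c): c = 7 -> block [7-9 ALLOC]; mark free, coalesce with adjacent free neighbors -> [0-6 ALLOC][7-33 FREE]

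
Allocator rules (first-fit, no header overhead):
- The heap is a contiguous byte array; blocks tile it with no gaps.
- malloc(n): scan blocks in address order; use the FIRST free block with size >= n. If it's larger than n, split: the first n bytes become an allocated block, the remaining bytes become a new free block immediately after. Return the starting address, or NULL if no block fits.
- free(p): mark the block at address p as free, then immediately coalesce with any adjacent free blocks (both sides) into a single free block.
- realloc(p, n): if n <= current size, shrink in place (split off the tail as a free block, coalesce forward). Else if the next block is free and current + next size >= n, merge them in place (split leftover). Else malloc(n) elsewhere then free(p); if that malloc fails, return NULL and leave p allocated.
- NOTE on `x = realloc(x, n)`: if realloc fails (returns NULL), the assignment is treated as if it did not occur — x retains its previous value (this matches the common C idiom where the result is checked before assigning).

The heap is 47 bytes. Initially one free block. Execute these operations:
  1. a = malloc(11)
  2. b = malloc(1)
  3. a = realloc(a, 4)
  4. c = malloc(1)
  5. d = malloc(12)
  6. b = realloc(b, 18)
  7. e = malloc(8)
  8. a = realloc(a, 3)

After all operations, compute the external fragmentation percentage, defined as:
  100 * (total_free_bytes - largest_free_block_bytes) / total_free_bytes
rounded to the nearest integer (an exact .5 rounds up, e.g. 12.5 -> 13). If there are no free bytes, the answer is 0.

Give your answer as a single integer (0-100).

Op 1: a = malloc(11) -> a = 0; heap: [0-10 ALLOC][11-46 FREE]
Op 2: b = malloc(1) -> b = 11; heap: [0-10 ALLOC][11-11 ALLOC][12-46 FREE]
Op 3: a = realloc(a, 4) -> a = 0; heap: [0-3 ALLOC][4-10 FREE][11-11 ALLOC][12-46 FREE]
Op 4: c = malloc(1) -> c = 4; heap: [0-3 ALLOC][4-4 ALLOC][5-10 FREE][11-11 ALLOC][12-46 FREE]
Op 5: d = malloc(12) -> d = 12; heap: [0-3 ALLOC][4-4 ALLOC][5-10 FREE][11-11 ALLOC][12-23 ALLOC][24-46 FREE]
Op 6: b = realloc(b, 18) -> b = 24; heap: [0-3 ALLOC][4-4 ALLOC][5-11 FREE][12-23 ALLOC][24-41 ALLOC][42-46 FREE]
Op 7: e = malloc(8) -> e = NULL; heap: [0-3 ALLOC][4-4 ALLOC][5-11 FREE][12-23 ALLOC][24-41 ALLOC][42-46 FREE]
Op 8: a = realloc(a, 3) -> a = 0; heap: [0-2 ALLOC][3-3 FREE][4-4 ALLOC][5-11 FREE][12-23 ALLOC][24-41 ALLOC][42-46 FREE]
Free blocks: [1 7 5] total_free=13 largest=7 -> 100*(13-7)/13 = 600/13 ≈ 46.154 -> rounds to 46

Answer: 46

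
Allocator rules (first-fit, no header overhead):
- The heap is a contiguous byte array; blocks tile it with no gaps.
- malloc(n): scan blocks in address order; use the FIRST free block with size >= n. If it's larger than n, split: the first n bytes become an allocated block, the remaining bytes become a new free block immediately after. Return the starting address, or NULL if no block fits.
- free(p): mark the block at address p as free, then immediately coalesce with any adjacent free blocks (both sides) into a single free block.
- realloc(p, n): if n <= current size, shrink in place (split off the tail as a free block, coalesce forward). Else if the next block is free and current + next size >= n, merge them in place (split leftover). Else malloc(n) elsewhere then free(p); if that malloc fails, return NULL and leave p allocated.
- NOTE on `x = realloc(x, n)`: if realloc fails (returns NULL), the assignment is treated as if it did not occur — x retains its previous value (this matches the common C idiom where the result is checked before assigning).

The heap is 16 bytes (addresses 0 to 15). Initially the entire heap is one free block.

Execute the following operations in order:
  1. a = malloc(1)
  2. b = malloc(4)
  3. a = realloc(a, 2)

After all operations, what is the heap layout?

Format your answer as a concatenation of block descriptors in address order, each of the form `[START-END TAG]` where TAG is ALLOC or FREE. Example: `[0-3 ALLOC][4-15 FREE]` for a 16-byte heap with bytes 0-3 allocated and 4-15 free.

Answer: [0-0 FREE][1-4 ALLOC][5-6 ALLOC][7-15 FREE]

Derivation:
Op 1: a = malloc(1) -> a = 0; heap: [0-0 ALLOC][1-15 FREE]
Op 2: b = malloc(4) -> b = 1; heap: [0-0 ALLOC][1-4 ALLOC][5-15 FREE]
Op 3: a = realloc(a, 2) -> a = 5; heap: [0-0 FREE][1-4 ALLOC][5-6 ALLOC][7-15 FREE]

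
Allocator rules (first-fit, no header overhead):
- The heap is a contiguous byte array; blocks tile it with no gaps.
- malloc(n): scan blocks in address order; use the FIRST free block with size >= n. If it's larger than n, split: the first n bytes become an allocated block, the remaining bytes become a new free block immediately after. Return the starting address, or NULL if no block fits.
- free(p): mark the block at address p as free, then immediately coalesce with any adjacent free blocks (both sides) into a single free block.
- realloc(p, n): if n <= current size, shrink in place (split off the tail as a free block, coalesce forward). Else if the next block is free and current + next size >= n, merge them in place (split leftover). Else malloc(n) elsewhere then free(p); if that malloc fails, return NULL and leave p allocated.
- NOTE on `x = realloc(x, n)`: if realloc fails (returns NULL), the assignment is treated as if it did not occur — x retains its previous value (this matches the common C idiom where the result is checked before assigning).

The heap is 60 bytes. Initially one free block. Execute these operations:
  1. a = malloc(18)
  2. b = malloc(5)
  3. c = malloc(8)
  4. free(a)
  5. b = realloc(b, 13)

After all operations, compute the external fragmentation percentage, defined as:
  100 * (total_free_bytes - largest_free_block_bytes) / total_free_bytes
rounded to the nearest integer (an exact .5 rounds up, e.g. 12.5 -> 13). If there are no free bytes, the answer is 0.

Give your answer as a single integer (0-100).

Answer: 26

Derivation:
Op 1: a = malloc(18) -> a = 0; heap: [0-17 ALLOC][18-59 FREE]
Op 2: b = malloc(5) -> b = 18; heap: [0-17 ALLOC][18-22 ALLOC][23-59 FREE]
Op 3: c = malloc(8) -> c = 23; heap: [0-17 ALLOC][18-22 ALLOC][23-30 ALLOC][31-59 FREE]
Op 4: free(a) -> (freed a); heap: [0-17 FREE][18-22 ALLOC][23-30 ALLOC][31-59 FREE]
Op 5: b = realloc(b, 13) -> b = 0; heap: [0-12 ALLOC][13-22 FREE][23-30 ALLOC][31-59 FREE]
Free blocks: [10 29] total_free=39 largest=29 -> 100*(39-29)/39 = 1000/39 ≈ 25.641 -> rounds to 26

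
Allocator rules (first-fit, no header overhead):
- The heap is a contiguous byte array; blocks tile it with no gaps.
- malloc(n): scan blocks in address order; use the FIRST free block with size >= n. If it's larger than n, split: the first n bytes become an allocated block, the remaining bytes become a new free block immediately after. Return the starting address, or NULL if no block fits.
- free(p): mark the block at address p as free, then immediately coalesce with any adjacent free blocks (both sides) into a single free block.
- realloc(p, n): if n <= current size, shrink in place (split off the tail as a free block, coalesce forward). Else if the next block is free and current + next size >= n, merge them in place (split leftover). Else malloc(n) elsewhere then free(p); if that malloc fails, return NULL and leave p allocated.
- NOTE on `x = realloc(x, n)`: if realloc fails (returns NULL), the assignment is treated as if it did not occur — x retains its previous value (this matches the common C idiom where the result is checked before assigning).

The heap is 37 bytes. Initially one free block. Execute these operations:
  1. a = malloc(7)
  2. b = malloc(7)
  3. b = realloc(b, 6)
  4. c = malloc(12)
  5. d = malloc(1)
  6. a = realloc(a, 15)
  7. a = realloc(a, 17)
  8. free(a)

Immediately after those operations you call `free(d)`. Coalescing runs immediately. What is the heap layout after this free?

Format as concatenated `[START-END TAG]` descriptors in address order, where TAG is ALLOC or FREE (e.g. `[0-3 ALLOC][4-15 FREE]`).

Answer: [0-6 FREE][7-12 ALLOC][13-24 ALLOC][25-36 FREE]

Derivation:
Op 1: a = malloc(7) -> a = 0; heap: [0-6 ALLOC][7-36 FREE]
Op 2: b = malloc(7) -> b = 7; heap: [0-6 ALLOC][7-13 ALLOC][14-36 FREE]
Op 3: b = realloc(b, 6) -> b = 7; heap: [0-6 ALLOC][7-12 ALLOC][13-36 FREE]
Op 4: c = malloc(12) -> c = 13; heap: [0-6 ALLOC][7-12 ALLOC][13-24 ALLOC][25-36 FREE]
Op 5: d = malloc(1) -> d = 25; heap: [0-6 ALLOC][7-12 ALLOC][13-24 ALLOC][25-25 ALLOC][26-36 FREE]
Op 6: a = realloc(a, 15) -> NULL (a unchanged); heap: [0-6 ALLOC][7-12 ALLOC][13-24 ALLOC][25-25 ALLOC][26-36 FREE]
Op 7: a = realloc(a, 17) -> NULL (a unchanged); heap: [0-6 ALLOC][7-12 ALLOC][13-24 ALLOC][25-25 ALLOC][26-36 FREE]
Op 8: free(a) -> (freed a); heap: [0-6 FREE][7-12 ALLOC][13-24 ALLOC][25-25 ALLOC][26-36 FREE]
free(d): d = 25 -> block [25-25 ALLOC]; mark free, coalesce with adjacent free neighbors -> [0-6 FREE][7-12 ALLOC][13-24 ALLOC][25-36 FREE]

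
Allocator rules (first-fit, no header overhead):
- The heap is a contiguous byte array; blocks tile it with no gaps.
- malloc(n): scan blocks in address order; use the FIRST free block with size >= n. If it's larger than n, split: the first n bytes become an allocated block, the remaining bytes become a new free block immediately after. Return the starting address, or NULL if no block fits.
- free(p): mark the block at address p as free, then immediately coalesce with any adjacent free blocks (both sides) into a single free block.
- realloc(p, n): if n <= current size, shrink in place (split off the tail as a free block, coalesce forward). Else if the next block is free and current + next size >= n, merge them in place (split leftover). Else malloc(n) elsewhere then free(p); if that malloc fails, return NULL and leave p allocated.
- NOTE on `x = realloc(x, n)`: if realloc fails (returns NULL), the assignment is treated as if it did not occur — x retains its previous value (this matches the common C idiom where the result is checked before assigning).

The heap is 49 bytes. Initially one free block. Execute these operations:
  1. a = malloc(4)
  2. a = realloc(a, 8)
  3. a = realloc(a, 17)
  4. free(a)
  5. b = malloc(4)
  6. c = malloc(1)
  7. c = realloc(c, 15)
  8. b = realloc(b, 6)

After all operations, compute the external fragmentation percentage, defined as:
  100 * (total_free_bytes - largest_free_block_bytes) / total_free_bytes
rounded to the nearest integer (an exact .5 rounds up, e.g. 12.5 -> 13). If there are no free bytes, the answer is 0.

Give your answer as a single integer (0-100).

Op 1: a = malloc(4) -> a = 0; heap: [0-3 ALLOC][4-48 FREE]
Op 2: a = realloc(a, 8) -> a = 0; heap: [0-7 ALLOC][8-48 FREE]
Op 3: a = realloc(a, 17) -> a = 0; heap: [0-16 ALLOC][17-48 FREE]
Op 4: free(a) -> (freed a); heap: [0-48 FREE]
Op 5: b = malloc(4) -> b = 0; heap: [0-3 ALLOC][4-48 FREE]
Op 6: c = malloc(1) -> c = 4; heap: [0-3 ALLOC][4-4 ALLOC][5-48 FREE]
Op 7: c = realloc(c, 15) -> c = 4; heap: [0-3 ALLOC][4-18 ALLOC][19-48 FREE]
Op 8: b = realloc(b, 6) -> b = 19; heap: [0-3 FREE][4-18 ALLOC][19-24 ALLOC][25-48 FREE]
Free blocks: [4 24] total_free=28 largest=24 -> 100*(28-24)/28 = 400/28 ≈ 14.286 -> rounds to 14

Answer: 14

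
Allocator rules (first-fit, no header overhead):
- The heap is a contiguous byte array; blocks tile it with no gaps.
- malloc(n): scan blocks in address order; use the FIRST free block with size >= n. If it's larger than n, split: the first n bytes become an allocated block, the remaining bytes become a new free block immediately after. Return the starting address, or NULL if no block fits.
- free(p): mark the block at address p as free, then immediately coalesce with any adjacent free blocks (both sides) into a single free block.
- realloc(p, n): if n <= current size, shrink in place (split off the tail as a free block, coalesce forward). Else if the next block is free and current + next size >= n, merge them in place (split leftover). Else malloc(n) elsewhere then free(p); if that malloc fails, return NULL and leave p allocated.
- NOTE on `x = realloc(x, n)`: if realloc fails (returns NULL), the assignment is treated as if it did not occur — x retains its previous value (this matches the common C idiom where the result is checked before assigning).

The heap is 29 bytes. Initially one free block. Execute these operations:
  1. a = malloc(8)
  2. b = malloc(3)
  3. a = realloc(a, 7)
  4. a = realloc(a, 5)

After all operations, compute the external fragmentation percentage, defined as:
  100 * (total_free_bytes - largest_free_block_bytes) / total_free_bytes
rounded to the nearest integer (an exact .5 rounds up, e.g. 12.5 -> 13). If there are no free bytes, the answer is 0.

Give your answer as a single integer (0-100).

Op 1: a = malloc(8) -> a = 0; heap: [0-7 ALLOC][8-28 FREE]
Op 2: b = malloc(3) -> b = 8; heap: [0-7 ALLOC][8-10 ALLOC][11-28 FREE]
Op 3: a = realloc(a, 7) -> a = 0; heap: [0-6 ALLOC][7-7 FREE][8-10 ALLOC][11-28 FREE]
Op 4: a = realloc(a, 5) -> a = 0; heap: [0-4 ALLOC][5-7 FREE][8-10 ALLOC][11-28 FREE]
Free blocks: [3 18] total_free=21 largest=18 -> 100*(21-18)/21 = 300/21 ≈ 14.286 -> rounds to 14

Answer: 14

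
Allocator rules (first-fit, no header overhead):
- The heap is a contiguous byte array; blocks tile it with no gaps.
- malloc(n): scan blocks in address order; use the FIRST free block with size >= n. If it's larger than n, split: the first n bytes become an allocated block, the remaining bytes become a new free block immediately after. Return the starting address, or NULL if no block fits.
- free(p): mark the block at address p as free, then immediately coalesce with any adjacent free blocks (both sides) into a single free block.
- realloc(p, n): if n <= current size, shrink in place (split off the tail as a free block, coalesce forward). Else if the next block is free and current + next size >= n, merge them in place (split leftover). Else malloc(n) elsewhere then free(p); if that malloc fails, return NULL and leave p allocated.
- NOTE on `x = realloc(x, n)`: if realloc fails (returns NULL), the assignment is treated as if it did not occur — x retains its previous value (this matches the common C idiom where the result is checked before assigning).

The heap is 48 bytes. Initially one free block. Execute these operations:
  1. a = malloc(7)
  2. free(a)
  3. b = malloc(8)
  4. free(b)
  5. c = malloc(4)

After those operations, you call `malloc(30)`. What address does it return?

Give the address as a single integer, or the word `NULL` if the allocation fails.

Op 1: a = malloc(7) -> a = 0; heap: [0-6 ALLOC][7-47 FREE]
Op 2: free(a) -> (freed a); heap: [0-47 FREE]
Op 3: b = malloc(8) -> b = 0; heap: [0-7 ALLOC][8-47 FREE]
Op 4: free(b) -> (freed b); heap: [0-47 FREE]
Op 5: c = malloc(4) -> c = 0; heap: [0-3 ALLOC][4-47 FREE]
malloc(30): first-fit scan over [0-3 ALLOC][4-47 FREE] -> 4

Answer: 4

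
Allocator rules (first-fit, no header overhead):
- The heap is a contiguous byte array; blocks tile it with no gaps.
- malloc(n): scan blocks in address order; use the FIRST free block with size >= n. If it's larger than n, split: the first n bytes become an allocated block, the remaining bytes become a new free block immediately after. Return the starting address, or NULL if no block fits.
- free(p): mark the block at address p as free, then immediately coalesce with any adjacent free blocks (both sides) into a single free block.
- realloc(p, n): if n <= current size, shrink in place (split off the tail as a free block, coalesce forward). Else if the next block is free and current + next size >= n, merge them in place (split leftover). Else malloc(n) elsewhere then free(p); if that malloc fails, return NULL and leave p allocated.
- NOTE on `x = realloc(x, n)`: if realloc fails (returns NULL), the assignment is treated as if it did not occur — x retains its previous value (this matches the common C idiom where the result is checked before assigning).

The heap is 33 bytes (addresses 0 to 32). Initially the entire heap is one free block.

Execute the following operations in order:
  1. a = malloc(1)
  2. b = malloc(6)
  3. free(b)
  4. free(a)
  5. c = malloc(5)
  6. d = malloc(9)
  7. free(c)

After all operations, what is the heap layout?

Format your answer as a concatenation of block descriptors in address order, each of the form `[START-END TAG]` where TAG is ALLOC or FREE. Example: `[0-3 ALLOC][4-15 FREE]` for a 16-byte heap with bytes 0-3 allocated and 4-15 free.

Op 1: a = malloc(1) -> a = 0; heap: [0-0 ALLOC][1-32 FREE]
Op 2: b = malloc(6) -> b = 1; heap: [0-0 ALLOC][1-6 ALLOC][7-32 FREE]
Op 3: free(b) -> (freed b); heap: [0-0 ALLOC][1-32 FREE]
Op 4: free(a) -> (freed a); heap: [0-32 FREE]
Op 5: c = malloc(5) -> c = 0; heap: [0-4 ALLOC][5-32 FREE]
Op 6: d = malloc(9) -> d = 5; heap: [0-4 ALLOC][5-13 ALLOC][14-32 FREE]
Op 7: free(c) -> (freed c); heap: [0-4 FREE][5-13 ALLOC][14-32 FREE]

Answer: [0-4 FREE][5-13 ALLOC][14-32 FREE]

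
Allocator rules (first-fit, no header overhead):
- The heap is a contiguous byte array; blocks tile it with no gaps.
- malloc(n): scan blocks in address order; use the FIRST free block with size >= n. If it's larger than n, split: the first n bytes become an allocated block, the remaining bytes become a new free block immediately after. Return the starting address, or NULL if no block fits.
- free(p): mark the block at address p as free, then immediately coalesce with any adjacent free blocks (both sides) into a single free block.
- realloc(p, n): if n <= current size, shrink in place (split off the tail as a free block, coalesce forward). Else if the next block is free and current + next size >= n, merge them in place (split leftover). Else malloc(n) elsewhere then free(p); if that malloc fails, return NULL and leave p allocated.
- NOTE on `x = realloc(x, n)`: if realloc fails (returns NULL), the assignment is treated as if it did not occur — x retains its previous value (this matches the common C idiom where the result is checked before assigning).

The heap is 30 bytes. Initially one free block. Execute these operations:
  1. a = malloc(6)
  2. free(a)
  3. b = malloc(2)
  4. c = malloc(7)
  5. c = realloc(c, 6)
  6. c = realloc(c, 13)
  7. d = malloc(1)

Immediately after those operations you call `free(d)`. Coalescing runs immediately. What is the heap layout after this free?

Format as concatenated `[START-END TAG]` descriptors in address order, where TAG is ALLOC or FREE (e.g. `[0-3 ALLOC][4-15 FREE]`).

Answer: [0-1 ALLOC][2-14 ALLOC][15-29 FREE]

Derivation:
Op 1: a = malloc(6) -> a = 0; heap: [0-5 ALLOC][6-29 FREE]
Op 2: free(a) -> (freed a); heap: [0-29 FREE]
Op 3: b = malloc(2) -> b = 0; heap: [0-1 ALLOC][2-29 FREE]
Op 4: c = malloc(7) -> c = 2; heap: [0-1 ALLOC][2-8 ALLOC][9-29 FREE]
Op 5: c = realloc(c, 6) -> c = 2; heap: [0-1 ALLOC][2-7 ALLOC][8-29 FREE]
Op 6: c = realloc(c, 13) -> c = 2; heap: [0-1 ALLOC][2-14 ALLOC][15-29 FREE]
Op 7: d = malloc(1) -> d = 15; heap: [0-1 ALLOC][2-14 ALLOC][15-15 ALLOC][16-29 FREE]
free(d): d = 15 -> block [15-15 ALLOC]; mark free, coalesce with adjacent free neighbors -> [0-1 ALLOC][2-14 ALLOC][15-29 FREE]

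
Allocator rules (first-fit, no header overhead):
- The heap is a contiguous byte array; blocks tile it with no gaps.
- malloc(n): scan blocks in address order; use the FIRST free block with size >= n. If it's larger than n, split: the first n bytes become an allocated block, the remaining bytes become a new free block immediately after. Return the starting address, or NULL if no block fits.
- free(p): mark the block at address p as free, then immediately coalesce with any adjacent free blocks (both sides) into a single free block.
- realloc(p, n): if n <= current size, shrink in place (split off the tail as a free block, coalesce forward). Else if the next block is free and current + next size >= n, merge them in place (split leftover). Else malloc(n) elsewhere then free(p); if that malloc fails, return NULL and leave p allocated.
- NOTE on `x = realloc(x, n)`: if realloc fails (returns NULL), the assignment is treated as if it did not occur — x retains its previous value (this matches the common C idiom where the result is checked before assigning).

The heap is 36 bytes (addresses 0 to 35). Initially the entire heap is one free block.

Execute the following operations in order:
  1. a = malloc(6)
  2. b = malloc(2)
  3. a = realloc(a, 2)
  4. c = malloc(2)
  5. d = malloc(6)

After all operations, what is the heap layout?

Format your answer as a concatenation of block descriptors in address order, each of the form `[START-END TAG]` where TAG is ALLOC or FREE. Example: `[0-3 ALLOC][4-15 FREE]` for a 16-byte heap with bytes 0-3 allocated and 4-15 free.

Op 1: a = malloc(6) -> a = 0; heap: [0-5 ALLOC][6-35 FREE]
Op 2: b = malloc(2) -> b = 6; heap: [0-5 ALLOC][6-7 ALLOC][8-35 FREE]
Op 3: a = realloc(a, 2) -> a = 0; heap: [0-1 ALLOC][2-5 FREE][6-7 ALLOC][8-35 FREE]
Op 4: c = malloc(2) -> c = 2; heap: [0-1 ALLOC][2-3 ALLOC][4-5 FREE][6-7 ALLOC][8-35 FREE]
Op 5: d = malloc(6) -> d = 8; heap: [0-1 ALLOC][2-3 ALLOC][4-5 FREE][6-7 ALLOC][8-13 ALLOC][14-35 FREE]

Answer: [0-1 ALLOC][2-3 ALLOC][4-5 FREE][6-7 ALLOC][8-13 ALLOC][14-35 FREE]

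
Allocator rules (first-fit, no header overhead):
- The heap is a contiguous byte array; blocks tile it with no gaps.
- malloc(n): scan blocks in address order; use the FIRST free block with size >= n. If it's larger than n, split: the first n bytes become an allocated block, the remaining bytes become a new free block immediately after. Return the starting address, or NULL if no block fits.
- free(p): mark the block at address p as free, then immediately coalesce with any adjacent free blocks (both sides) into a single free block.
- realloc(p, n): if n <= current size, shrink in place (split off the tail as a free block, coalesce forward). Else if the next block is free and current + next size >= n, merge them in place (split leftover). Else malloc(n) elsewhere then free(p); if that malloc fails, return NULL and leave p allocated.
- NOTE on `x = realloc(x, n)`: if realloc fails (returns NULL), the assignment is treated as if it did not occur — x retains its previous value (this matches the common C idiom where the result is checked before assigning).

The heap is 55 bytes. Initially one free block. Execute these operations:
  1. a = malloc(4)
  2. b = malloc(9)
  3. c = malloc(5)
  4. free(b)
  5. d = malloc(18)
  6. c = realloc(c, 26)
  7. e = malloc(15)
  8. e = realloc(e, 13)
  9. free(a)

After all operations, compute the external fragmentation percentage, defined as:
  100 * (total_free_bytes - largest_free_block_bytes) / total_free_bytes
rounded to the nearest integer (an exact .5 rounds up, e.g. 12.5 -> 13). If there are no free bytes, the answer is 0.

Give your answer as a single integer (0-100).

Answer: 32

Derivation:
Op 1: a = malloc(4) -> a = 0; heap: [0-3 ALLOC][4-54 FREE]
Op 2: b = malloc(9) -> b = 4; heap: [0-3 ALLOC][4-12 ALLOC][13-54 FREE]
Op 3: c = malloc(5) -> c = 13; heap: [0-3 ALLOC][4-12 ALLOC][13-17 ALLOC][18-54 FREE]
Op 4: free(b) -> (freed b); heap: [0-3 ALLOC][4-12 FREE][13-17 ALLOC][18-54 FREE]
Op 5: d = malloc(18) -> d = 18; heap: [0-3 ALLOC][4-12 FREE][13-17 ALLOC][18-35 ALLOC][36-54 FREE]
Op 6: c = realloc(c, 26) -> NULL (c unchanged); heap: [0-3 ALLOC][4-12 FREE][13-17 ALLOC][18-35 ALLOC][36-54 FREE]
Op 7: e = malloc(15) -> e = 36; heap: [0-3 ALLOC][4-12 FREE][13-17 ALLOC][18-35 ALLOC][36-50 ALLOC][51-54 FREE]
Op 8: e = realloc(e, 13) -> e = 36; heap: [0-3 ALLOC][4-12 FREE][13-17 ALLOC][18-35 ALLOC][36-48 ALLOC][49-54 FREE]
Op 9: free(a) -> (freed a); heap: [0-12 FREE][13-17 ALLOC][18-35 ALLOC][36-48 ALLOC][49-54 FREE]
Free blocks: [13 6] total_free=19 largest=13 -> 100*(19-13)/19 = 600/19 ≈ 31.579 -> rounds to 32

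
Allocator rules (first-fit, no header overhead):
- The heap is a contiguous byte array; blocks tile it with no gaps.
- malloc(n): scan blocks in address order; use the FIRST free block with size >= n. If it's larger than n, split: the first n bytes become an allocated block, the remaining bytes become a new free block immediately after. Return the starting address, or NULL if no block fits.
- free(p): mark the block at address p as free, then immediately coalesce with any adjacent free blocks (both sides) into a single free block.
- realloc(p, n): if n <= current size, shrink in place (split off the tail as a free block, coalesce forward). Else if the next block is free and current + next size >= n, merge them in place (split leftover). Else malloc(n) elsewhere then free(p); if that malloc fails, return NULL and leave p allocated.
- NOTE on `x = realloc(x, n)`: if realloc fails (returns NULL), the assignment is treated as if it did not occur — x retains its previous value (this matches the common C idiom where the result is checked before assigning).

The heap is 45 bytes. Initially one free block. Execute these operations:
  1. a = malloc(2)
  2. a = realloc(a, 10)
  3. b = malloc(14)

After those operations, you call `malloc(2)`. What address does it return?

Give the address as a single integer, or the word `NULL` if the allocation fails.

Op 1: a = malloc(2) -> a = 0; heap: [0-1 ALLOC][2-44 FREE]
Op 2: a = realloc(a, 10) -> a = 0; heap: [0-9 ALLOC][10-44 FREE]
Op 3: b = malloc(14) -> b = 10; heap: [0-9 ALLOC][10-23 ALLOC][24-44 FREE]
malloc(2): first-fit scan over [0-9 ALLOC][10-23 ALLOC][24-44 FREE] -> 24

Answer: 24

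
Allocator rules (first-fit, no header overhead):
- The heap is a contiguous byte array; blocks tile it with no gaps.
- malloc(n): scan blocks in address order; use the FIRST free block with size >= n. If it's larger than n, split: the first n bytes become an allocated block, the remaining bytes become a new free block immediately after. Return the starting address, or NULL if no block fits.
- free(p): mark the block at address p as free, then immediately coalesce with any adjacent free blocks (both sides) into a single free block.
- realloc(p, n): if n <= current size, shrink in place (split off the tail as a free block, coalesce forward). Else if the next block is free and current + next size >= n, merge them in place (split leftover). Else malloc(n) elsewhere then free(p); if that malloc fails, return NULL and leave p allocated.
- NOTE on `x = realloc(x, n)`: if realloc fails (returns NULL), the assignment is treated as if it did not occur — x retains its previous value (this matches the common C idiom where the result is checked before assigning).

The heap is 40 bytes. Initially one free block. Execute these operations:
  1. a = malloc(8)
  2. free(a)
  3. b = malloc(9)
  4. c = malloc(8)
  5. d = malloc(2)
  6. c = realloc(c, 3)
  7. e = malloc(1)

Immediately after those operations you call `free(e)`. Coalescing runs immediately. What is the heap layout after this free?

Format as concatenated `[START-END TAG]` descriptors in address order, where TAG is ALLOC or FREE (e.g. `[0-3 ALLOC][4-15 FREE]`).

Answer: [0-8 ALLOC][9-11 ALLOC][12-16 FREE][17-18 ALLOC][19-39 FREE]

Derivation:
Op 1: a = malloc(8) -> a = 0; heap: [0-7 ALLOC][8-39 FREE]
Op 2: free(a) -> (freed a); heap: [0-39 FREE]
Op 3: b = malloc(9) -> b = 0; heap: [0-8 ALLOC][9-39 FREE]
Op 4: c = malloc(8) -> c = 9; heap: [0-8 ALLOC][9-16 ALLOC][17-39 FREE]
Op 5: d = malloc(2) -> d = 17; heap: [0-8 ALLOC][9-16 ALLOC][17-18 ALLOC][19-39 FREE]
Op 6: c = realloc(c, 3) -> c = 9; heap: [0-8 ALLOC][9-11 ALLOC][12-16 FREE][17-18 ALLOC][19-39 FREE]
Op 7: e = malloc(1) -> e = 12; heap: [0-8 ALLOC][9-11 ALLOC][12-12 ALLOC][13-16 FREE][17-18 ALLOC][19-39 FREE]
free(e): e = 12 -> block [12-12 ALLOC]; mark free, coalesce with adjacent free neighbors -> [0-8 ALLOC][9-11 ALLOC][12-16 FREE][17-18 ALLOC][19-39 FREE]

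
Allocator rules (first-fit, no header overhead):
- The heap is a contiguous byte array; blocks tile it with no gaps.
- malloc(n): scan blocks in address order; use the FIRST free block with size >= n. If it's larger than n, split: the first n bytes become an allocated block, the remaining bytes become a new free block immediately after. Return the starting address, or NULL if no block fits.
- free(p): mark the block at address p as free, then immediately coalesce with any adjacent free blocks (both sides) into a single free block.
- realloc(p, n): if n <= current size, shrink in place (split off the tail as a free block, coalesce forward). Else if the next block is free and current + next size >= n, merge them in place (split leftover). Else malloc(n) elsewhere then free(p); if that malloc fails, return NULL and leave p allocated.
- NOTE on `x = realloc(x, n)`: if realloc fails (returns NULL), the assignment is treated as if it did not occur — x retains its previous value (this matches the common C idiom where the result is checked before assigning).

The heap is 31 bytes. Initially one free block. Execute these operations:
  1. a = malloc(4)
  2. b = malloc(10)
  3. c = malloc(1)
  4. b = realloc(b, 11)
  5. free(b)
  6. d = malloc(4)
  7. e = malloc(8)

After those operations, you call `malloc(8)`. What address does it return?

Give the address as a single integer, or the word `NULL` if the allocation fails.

Op 1: a = malloc(4) -> a = 0; heap: [0-3 ALLOC][4-30 FREE]
Op 2: b = malloc(10) -> b = 4; heap: [0-3 ALLOC][4-13 ALLOC][14-30 FREE]
Op 3: c = malloc(1) -> c = 14; heap: [0-3 ALLOC][4-13 ALLOC][14-14 ALLOC][15-30 FREE]
Op 4: b = realloc(b, 11) -> b = 15; heap: [0-3 ALLOC][4-13 FREE][14-14 ALLOC][15-25 ALLOC][26-30 FREE]
Op 5: free(b) -> (freed b); heap: [0-3 ALLOC][4-13 FREE][14-14 ALLOC][15-30 FREE]
Op 6: d = malloc(4) -> d = 4; heap: [0-3 ALLOC][4-7 ALLOC][8-13 FREE][14-14 ALLOC][15-30 FREE]
Op 7: e = malloc(8) -> e = 15; heap: [0-3 ALLOC][4-7 ALLOC][8-13 FREE][14-14 ALLOC][15-22 ALLOC][23-30 FREE]
malloc(8): first-fit scan over [0-3 ALLOC][4-7 ALLOC][8-13 FREE][14-14 ALLOC][15-22 ALLOC][23-30 FREE] -> 23

Answer: 23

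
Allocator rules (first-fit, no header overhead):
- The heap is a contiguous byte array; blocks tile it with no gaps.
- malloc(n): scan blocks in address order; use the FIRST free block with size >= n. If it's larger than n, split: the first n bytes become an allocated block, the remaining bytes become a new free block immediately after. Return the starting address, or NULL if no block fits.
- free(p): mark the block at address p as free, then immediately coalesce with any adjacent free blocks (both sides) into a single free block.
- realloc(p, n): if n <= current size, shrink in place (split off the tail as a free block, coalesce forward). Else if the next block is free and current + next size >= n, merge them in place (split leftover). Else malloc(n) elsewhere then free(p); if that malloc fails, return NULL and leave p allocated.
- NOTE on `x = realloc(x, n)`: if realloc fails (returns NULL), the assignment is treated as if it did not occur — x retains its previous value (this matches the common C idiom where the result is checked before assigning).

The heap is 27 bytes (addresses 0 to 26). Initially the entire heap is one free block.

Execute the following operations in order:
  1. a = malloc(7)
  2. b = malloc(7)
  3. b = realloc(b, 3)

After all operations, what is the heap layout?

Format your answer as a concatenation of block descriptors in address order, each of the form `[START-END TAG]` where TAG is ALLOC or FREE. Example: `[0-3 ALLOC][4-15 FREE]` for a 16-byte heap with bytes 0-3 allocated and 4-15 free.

Answer: [0-6 ALLOC][7-9 ALLOC][10-26 FREE]

Derivation:
Op 1: a = malloc(7) -> a = 0; heap: [0-6 ALLOC][7-26 FREE]
Op 2: b = malloc(7) -> b = 7; heap: [0-6 ALLOC][7-13 ALLOC][14-26 FREE]
Op 3: b = realloc(b, 3) -> b = 7; heap: [0-6 ALLOC][7-9 ALLOC][10-26 FREE]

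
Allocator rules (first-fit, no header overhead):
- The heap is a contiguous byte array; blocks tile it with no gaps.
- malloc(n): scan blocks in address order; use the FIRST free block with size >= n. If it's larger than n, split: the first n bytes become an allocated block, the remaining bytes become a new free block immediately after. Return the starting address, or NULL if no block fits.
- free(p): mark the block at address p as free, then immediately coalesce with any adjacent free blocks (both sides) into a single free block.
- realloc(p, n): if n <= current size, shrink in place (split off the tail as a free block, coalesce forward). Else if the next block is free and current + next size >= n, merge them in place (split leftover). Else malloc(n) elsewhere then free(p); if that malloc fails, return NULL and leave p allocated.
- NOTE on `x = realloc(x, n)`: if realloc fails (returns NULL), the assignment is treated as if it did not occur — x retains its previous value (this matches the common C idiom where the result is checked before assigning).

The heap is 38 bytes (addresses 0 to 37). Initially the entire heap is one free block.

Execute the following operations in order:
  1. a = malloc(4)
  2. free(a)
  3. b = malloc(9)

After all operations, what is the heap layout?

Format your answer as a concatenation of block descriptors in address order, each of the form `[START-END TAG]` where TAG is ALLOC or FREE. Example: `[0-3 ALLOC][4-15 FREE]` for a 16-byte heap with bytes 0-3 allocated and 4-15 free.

Op 1: a = malloc(4) -> a = 0; heap: [0-3 ALLOC][4-37 FREE]
Op 2: free(a) -> (freed a); heap: [0-37 FREE]
Op 3: b = malloc(9) -> b = 0; heap: [0-8 ALLOC][9-37 FREE]

Answer: [0-8 ALLOC][9-37 FREE]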